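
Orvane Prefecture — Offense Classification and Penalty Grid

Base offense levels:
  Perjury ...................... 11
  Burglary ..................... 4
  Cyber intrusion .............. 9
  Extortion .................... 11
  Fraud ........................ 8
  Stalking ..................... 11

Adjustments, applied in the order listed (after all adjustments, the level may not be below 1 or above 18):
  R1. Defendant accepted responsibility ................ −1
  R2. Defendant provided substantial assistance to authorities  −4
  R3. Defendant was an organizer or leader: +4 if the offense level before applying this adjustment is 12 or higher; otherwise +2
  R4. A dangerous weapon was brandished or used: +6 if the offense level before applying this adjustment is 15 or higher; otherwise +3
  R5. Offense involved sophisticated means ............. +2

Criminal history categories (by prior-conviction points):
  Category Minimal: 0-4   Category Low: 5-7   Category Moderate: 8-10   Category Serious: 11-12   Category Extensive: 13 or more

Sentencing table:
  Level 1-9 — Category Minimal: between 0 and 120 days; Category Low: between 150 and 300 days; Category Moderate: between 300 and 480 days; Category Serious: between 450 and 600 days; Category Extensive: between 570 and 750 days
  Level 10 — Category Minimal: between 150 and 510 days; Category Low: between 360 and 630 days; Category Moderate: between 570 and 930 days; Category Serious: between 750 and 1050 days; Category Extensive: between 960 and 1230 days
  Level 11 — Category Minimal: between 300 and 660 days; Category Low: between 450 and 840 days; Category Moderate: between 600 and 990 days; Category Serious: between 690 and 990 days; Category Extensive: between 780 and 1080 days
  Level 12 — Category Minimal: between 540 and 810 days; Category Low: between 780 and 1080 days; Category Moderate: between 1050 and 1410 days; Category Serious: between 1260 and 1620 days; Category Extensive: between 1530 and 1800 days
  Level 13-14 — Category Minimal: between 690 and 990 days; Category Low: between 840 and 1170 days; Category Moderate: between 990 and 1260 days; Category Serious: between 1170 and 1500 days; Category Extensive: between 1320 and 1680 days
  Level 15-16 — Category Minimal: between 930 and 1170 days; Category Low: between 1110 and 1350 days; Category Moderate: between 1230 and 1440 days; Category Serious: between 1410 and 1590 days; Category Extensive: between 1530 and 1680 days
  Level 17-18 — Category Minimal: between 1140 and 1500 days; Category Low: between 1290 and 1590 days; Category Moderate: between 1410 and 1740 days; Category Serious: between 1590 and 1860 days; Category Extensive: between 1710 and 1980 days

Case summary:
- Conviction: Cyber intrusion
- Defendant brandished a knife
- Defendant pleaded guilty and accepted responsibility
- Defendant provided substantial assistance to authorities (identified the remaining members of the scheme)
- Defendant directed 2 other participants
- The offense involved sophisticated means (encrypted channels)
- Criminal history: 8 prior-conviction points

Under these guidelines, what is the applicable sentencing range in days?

Base offense level for cyber intrusion: 9.
R1 applies: 9 − 1 = 8.
R2 applies: 8 − 4 = 4.
R3 applies (level before this adjustment is 4 < 12, so +2): 4 + 2 = 6.
R4 applies (level before this adjustment is 6 < 15, so +3): 6 + 3 = 9.
R5 applies: 9 + 2 = 11.
Final offense level: 11.
Criminal history: 8 prior points → Category Moderate (8-10).
Level 11 falls in the 11 band.
Grid: Level 11 × Category Moderate = 600-990 days.

600-990 days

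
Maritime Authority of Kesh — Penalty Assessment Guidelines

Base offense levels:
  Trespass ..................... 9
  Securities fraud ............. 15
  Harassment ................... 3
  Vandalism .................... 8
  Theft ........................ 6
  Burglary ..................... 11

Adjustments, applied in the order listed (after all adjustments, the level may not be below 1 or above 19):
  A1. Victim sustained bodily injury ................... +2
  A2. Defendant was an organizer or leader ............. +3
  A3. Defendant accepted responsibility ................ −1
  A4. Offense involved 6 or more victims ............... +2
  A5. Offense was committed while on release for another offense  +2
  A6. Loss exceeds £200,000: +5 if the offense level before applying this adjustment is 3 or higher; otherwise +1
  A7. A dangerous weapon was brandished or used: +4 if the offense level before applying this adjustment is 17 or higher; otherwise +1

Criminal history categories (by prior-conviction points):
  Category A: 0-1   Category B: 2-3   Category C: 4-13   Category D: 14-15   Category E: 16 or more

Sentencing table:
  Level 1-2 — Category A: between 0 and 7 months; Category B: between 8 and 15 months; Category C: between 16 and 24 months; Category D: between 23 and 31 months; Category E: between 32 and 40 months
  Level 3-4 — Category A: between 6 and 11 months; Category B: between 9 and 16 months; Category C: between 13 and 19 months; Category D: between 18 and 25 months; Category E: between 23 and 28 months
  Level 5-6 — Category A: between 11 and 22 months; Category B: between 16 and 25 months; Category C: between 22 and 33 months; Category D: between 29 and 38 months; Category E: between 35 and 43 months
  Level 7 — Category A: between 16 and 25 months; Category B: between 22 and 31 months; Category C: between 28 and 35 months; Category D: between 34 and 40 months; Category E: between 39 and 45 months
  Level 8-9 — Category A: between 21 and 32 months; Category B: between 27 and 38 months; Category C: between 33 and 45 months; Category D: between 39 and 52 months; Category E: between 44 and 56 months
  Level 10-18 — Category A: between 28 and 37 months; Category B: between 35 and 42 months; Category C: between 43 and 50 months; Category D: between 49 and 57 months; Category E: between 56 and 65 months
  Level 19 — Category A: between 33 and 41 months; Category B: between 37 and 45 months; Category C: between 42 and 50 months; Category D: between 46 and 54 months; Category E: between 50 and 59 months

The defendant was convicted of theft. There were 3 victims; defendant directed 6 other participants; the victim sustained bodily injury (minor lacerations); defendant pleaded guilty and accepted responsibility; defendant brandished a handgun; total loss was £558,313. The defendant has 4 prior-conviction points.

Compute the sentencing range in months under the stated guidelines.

Base offense level for theft: 6.
A1 applies: 6 + 2 = 8.
A2 applies: 8 + 3 = 11.
A3 applies: 11 − 1 = 10.
A4 does not apply.
A5 does not apply.
A6 applies (level before this adjustment is 10 ≥ 3, so +5): 10 + 5 = 15.
A7 applies (level before this adjustment is 15 < 17, so +1): 15 + 1 = 16.
Final offense level: 16.
Criminal history: 4 prior points → Category C (4-13).
Level 16 falls in the 10-18 band.
Grid: Level 10-18 × Category C = 43-50 months.

43-50 months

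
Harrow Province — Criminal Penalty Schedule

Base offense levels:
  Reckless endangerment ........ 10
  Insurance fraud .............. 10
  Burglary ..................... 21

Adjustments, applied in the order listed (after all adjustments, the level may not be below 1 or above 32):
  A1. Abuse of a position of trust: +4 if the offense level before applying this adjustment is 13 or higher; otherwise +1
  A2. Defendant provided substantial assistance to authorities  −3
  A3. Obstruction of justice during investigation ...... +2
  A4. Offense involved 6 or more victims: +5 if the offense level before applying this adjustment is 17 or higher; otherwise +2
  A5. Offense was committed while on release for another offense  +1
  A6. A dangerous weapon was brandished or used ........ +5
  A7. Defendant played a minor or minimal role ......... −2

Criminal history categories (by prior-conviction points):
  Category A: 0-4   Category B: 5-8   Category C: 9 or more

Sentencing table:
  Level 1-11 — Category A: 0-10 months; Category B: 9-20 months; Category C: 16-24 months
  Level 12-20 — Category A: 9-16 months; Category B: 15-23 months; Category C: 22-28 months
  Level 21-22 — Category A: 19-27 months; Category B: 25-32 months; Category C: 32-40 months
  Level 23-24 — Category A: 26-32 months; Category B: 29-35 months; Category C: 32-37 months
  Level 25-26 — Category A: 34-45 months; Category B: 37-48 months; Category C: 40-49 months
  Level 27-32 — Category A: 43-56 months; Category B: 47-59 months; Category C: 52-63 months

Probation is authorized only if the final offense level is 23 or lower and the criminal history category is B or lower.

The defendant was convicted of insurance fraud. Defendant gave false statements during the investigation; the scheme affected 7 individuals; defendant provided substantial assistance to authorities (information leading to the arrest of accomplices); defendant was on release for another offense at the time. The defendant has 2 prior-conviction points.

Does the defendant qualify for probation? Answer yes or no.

Base offense level for insurance fraud: 10.
A1 does not apply.
A2 applies: 10 − 3 = 7.
A3 applies: 7 + 2 = 9.
A4 applies (level before this adjustment is 9 < 17, so +2): 9 + 2 = 11.
A5 applies: 11 + 1 = 12.
A7 does not apply.
Final offense level: 12.
Criminal history: 2 prior points → Category A (0-4).
Level 12 falls in the 12-20 band.
Grid: Level 12-20 × Category A = 9-16 months.
Probation check: level 12 ≤ 23 and category A ≤ B → eligible.

Yes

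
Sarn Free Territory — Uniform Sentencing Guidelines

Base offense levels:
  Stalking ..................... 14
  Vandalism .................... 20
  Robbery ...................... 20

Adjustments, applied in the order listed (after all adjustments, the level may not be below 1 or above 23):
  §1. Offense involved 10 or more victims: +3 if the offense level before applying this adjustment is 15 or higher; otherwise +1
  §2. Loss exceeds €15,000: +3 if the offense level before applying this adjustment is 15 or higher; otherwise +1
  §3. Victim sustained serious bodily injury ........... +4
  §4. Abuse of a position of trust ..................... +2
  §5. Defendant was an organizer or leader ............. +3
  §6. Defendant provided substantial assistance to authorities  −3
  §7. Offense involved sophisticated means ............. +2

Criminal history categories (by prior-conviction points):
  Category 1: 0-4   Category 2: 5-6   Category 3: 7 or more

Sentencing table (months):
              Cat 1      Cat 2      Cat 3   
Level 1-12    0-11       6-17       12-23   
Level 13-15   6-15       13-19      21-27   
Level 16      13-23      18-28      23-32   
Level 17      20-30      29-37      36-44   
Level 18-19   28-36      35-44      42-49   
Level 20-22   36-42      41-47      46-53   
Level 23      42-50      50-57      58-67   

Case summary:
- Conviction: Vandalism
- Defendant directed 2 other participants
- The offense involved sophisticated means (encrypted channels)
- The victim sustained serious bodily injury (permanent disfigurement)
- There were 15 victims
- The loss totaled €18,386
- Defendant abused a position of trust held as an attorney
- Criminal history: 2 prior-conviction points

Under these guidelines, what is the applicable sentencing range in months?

42-50 months

Base offense level for vandalism: 20.
§1 applies (level before this adjustment is 20 ≥ 15, so +3): 20 + 3 = 23.
§2 applies (level before this adjustment is 23 ≥ 15, so +3): 23 + 3 = 26.
§3 applies: 26 + 4 = 30.
§4 applies: 30 + 2 = 32.
§5 applies: 32 + 3 = 35.
§6 does not apply.
§7 applies: 35 + 2 = 37.
Level 37 exceeds the maximum of 23; capped at 23.
Final offense level: 23.
Criminal history: 2 prior points → Category 1 (0-4).
Level 23 falls in the 23 band.
Grid: Level 23 × Category 1 = 42-50 months.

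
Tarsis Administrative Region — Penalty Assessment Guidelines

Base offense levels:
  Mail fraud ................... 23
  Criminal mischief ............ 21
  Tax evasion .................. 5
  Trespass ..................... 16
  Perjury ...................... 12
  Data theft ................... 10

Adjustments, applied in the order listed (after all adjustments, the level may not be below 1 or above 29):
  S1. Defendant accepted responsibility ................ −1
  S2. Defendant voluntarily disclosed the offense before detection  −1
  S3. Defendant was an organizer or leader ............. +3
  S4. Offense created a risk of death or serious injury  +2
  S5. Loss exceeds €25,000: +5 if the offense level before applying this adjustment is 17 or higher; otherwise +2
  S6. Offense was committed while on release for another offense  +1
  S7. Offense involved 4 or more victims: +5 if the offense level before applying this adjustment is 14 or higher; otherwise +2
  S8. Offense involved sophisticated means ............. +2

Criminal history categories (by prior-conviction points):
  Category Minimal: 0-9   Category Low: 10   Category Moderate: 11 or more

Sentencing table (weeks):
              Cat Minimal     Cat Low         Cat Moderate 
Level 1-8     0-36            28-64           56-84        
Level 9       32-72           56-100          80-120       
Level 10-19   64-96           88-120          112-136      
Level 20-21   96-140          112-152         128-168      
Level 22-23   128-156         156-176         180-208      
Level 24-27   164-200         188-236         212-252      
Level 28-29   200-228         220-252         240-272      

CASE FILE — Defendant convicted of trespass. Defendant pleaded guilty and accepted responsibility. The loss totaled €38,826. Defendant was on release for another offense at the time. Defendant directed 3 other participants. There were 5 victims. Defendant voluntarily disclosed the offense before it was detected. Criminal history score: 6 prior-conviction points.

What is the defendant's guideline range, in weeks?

Base offense level for trespass: 16.
S1 applies: 16 − 1 = 15.
S2 applies: 15 − 1 = 14.
S3 applies: 14 + 3 = 17.
S5 applies (level before this adjustment is 17 ≥ 17, so +5): 17 + 5 = 22.
S6 applies: 22 + 1 = 23.
S7 applies (level before this adjustment is 23 ≥ 14, so +5): 23 + 5 = 28.
Final offense level: 28.
Criminal history: 6 prior points → Category Minimal (0-9).
Level 28 falls in the 28-29 band.
Grid: Level 28-29 × Category Minimal = 200-228 weeks.

200-228 weeks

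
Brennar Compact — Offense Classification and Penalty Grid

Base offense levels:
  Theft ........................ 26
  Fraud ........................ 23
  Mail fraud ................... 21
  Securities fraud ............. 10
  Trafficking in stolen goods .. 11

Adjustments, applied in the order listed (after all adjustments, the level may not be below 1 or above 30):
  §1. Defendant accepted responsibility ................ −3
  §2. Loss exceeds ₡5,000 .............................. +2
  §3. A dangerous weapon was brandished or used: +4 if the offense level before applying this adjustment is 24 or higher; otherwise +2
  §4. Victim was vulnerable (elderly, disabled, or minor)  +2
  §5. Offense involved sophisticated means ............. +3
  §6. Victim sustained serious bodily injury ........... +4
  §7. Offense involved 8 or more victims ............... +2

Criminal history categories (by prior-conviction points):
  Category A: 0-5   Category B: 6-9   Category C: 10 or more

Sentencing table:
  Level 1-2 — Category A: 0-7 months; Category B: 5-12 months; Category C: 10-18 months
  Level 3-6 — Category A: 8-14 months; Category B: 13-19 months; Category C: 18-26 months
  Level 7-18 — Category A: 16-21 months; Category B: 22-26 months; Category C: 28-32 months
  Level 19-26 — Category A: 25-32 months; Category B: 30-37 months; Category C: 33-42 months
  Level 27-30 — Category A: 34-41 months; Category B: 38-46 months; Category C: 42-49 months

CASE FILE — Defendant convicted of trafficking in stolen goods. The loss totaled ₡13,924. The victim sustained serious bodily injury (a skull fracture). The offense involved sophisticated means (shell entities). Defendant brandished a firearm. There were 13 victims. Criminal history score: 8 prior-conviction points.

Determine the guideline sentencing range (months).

Base offense level for trafficking in stolen goods: 11.
§2 applies: 11 + 2 = 13.
§3 applies (level before this adjustment is 13 < 24, so +2): 13 + 2 = 15.
§5 applies: 15 + 3 = 18.
§6 applies: 18 + 4 = 22.
§7 applies: 22 + 2 = 24.
Final offense level: 24.
Criminal history: 8 prior points → Category B (6-9).
Level 24 falls in the 19-26 band.
Grid: Level 19-26 × Category B = 30-37 months.

30-37 months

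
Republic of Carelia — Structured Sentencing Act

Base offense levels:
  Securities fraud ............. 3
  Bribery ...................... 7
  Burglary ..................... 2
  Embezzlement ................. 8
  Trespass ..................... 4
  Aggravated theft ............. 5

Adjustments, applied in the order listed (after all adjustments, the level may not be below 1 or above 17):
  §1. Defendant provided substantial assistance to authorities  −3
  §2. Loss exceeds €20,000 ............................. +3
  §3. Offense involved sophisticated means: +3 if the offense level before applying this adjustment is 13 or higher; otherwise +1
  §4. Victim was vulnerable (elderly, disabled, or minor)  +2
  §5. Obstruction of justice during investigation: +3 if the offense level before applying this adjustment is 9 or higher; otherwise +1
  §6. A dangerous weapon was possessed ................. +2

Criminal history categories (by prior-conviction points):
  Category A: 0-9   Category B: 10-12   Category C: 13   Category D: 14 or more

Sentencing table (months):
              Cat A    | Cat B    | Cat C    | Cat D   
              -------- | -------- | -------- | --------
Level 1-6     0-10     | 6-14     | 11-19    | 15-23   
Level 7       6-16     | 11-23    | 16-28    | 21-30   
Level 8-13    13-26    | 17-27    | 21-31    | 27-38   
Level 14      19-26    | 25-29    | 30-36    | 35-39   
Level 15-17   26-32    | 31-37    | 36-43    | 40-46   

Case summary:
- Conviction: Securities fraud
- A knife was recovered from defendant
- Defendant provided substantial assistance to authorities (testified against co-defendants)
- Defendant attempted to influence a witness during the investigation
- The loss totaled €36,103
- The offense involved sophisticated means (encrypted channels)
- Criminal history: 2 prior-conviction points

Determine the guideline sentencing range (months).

Base offense level for securities fraud: 3.
§1 applies: 3 − 3 = 0.
§2 applies: 0 + 3 = 3.
§3 applies (level before this adjustment is 3 < 13, so +1): 3 + 1 = 4.
§4 does not apply.
§5 applies (level before this adjustment is 4 < 9, so +1): 4 + 1 = 5.
§6 applies: 5 + 2 = 7.
Final offense level: 7.
Criminal history: 2 prior points → Category A (0-9).
Level 7 falls in the 7 band.
Grid: Level 7 × Category A = 6-16 months.

6-16 months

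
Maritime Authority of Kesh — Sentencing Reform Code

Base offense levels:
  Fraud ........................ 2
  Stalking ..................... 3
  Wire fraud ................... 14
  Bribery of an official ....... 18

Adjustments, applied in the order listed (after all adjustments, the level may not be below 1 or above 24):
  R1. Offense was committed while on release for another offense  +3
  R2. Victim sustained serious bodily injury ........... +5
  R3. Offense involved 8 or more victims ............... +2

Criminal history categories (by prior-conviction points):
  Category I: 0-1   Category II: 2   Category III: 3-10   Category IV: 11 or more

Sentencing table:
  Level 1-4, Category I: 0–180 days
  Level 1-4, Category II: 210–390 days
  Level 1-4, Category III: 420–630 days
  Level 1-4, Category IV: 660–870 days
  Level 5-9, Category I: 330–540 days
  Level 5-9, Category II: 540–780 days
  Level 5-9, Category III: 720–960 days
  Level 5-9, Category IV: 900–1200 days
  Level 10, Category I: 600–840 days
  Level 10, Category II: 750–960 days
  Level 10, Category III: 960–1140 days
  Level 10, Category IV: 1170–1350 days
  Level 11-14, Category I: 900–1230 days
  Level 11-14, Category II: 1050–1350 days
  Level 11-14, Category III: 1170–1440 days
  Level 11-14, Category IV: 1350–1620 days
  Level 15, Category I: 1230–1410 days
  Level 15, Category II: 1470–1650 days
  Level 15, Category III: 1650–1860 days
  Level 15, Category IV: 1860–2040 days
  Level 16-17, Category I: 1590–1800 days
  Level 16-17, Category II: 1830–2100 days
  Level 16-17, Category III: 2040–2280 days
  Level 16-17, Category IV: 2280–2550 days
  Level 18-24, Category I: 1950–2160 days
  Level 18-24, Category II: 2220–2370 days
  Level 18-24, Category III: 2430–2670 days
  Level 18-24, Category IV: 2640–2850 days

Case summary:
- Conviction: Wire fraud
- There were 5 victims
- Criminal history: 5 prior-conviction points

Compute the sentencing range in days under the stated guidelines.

1170-1440 days

Base offense level for wire fraud: 14.
Final offense level: 14.
Criminal history: 5 prior points → Category III (3-10).
Level 14 falls in the 11-14 band.
Grid: Level 11-14 × Category III = 1170-1440 days.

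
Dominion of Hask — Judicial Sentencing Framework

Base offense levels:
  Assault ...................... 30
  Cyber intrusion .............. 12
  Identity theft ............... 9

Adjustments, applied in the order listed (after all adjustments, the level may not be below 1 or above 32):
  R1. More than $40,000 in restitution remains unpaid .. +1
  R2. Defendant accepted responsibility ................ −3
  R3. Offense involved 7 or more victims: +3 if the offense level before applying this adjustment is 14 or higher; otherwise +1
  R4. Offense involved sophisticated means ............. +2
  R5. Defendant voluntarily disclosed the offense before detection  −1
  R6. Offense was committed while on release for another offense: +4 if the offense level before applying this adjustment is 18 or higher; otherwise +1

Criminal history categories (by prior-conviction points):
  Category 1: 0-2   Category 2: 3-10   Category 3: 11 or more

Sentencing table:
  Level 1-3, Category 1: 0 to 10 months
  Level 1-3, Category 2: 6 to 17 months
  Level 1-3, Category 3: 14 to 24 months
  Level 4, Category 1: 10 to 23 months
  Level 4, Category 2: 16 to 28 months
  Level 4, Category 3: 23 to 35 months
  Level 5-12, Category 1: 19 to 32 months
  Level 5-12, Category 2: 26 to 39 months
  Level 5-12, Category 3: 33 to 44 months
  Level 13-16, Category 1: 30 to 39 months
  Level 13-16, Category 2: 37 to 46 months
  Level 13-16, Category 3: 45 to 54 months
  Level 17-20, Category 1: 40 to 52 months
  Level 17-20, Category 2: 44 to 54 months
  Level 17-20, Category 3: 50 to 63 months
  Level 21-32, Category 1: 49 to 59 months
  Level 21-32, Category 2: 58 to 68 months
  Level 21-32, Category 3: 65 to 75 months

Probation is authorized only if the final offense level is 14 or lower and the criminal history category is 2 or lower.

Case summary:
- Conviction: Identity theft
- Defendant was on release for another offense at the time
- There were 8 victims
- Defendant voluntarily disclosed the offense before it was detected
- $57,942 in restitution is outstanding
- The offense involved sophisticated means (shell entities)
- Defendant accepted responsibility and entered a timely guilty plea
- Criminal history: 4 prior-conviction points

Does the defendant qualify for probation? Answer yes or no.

Yes

Base offense level for identity theft: 9.
R1 applies: 9 + 1 = 10.
R2 applies: 10 − 3 = 7.
R3 applies (level before this adjustment is 7 < 14, so +1): 7 + 1 = 8.
R4 applies: 8 + 2 = 10.
R5 applies: 10 − 1 = 9.
R6 applies (level before this adjustment is 9 < 18, so +1): 9 + 1 = 10.
Final offense level: 10.
Criminal history: 4 prior points → Category 2 (3-10).
Level 10 falls in the 5-12 band.
Grid: Level 5-12 × Category 2 = 26-39 months.
Probation check: level 10 ≤ 14 and category 2 ≤ 2 → eligible.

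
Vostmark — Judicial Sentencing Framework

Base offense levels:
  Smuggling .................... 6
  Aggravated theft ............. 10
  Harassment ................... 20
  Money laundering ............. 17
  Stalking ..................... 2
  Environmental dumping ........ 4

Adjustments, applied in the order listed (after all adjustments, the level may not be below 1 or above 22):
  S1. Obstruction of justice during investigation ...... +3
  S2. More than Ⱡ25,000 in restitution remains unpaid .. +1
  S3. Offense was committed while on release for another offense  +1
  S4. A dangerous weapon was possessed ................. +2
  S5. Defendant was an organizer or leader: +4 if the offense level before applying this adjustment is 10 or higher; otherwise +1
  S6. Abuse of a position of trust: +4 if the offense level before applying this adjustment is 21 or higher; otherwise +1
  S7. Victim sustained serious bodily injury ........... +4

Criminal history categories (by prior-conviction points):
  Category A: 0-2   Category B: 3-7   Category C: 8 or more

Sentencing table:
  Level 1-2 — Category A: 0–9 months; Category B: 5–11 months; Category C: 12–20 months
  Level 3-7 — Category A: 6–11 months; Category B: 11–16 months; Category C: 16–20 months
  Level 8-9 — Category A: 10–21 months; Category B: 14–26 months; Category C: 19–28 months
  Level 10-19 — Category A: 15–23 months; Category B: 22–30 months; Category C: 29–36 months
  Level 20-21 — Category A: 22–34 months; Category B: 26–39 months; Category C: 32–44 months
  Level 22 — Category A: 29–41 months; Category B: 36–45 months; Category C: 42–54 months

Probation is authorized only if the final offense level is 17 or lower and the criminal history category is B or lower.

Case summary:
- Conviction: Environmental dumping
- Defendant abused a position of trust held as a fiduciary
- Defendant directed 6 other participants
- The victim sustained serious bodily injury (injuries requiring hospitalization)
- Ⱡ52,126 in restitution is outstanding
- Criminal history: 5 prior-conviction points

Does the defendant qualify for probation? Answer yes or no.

Base offense level for environmental dumping: 4.
S2 applies: 4 + 1 = 5.
S4 does not apply.
S5 applies (level before this adjustment is 5 < 10, so +1): 5 + 1 = 6.
S6 applies (level before this adjustment is 6 < 21, so +1): 6 + 1 = 7.
S7 applies: 7 + 4 = 11.
Final offense level: 11.
Criminal history: 5 prior points → Category B (3-7).
Level 11 falls in the 10-19 band.
Grid: Level 10-19 × Category B = 22-30 months.
Probation check: level 11 ≤ 17 and category B ≤ B → eligible.

Yes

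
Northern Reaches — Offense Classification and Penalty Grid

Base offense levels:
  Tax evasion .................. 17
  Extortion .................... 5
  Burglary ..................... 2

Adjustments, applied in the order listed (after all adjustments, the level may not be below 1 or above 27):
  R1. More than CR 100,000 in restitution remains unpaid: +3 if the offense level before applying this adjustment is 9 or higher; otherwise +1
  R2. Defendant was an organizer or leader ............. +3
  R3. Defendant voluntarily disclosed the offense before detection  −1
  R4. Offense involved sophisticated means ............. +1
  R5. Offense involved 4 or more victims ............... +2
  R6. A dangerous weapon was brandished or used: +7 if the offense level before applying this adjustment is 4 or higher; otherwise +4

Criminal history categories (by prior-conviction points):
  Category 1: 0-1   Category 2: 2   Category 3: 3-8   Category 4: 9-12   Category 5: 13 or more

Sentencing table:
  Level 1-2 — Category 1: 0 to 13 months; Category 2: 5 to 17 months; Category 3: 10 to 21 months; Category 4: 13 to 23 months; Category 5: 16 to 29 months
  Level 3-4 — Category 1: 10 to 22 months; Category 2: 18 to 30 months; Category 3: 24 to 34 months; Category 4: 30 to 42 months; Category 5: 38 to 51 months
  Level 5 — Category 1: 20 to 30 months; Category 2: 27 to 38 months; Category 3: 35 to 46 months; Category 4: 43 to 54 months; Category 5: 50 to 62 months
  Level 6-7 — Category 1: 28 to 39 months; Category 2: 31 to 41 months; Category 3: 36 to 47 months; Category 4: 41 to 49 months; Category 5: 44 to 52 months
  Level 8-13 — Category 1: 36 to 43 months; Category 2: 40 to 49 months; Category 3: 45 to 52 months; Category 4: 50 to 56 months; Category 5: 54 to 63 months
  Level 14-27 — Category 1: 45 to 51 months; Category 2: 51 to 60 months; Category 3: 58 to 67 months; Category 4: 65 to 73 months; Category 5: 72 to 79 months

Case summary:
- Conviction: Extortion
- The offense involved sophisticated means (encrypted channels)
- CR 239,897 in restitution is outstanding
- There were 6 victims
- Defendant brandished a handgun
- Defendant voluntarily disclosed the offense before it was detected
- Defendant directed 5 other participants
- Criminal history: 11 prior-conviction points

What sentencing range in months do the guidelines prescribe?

65-73 months

Base offense level for extortion: 5.
R1 applies (level before this adjustment is 5 < 9, so +1): 5 + 1 = 6.
R2 applies: 6 + 3 = 9.
R3 applies: 9 − 1 = 8.
R4 applies: 8 + 1 = 9.
R5 applies: 9 + 2 = 11.
R6 applies (level before this adjustment is 11 ≥ 4, so +7): 11 + 7 = 18.
Final offense level: 18.
Criminal history: 11 prior points → Category 4 (9-12).
Level 18 falls in the 14-27 band.
Grid: Level 14-27 × Category 4 = 65-73 months.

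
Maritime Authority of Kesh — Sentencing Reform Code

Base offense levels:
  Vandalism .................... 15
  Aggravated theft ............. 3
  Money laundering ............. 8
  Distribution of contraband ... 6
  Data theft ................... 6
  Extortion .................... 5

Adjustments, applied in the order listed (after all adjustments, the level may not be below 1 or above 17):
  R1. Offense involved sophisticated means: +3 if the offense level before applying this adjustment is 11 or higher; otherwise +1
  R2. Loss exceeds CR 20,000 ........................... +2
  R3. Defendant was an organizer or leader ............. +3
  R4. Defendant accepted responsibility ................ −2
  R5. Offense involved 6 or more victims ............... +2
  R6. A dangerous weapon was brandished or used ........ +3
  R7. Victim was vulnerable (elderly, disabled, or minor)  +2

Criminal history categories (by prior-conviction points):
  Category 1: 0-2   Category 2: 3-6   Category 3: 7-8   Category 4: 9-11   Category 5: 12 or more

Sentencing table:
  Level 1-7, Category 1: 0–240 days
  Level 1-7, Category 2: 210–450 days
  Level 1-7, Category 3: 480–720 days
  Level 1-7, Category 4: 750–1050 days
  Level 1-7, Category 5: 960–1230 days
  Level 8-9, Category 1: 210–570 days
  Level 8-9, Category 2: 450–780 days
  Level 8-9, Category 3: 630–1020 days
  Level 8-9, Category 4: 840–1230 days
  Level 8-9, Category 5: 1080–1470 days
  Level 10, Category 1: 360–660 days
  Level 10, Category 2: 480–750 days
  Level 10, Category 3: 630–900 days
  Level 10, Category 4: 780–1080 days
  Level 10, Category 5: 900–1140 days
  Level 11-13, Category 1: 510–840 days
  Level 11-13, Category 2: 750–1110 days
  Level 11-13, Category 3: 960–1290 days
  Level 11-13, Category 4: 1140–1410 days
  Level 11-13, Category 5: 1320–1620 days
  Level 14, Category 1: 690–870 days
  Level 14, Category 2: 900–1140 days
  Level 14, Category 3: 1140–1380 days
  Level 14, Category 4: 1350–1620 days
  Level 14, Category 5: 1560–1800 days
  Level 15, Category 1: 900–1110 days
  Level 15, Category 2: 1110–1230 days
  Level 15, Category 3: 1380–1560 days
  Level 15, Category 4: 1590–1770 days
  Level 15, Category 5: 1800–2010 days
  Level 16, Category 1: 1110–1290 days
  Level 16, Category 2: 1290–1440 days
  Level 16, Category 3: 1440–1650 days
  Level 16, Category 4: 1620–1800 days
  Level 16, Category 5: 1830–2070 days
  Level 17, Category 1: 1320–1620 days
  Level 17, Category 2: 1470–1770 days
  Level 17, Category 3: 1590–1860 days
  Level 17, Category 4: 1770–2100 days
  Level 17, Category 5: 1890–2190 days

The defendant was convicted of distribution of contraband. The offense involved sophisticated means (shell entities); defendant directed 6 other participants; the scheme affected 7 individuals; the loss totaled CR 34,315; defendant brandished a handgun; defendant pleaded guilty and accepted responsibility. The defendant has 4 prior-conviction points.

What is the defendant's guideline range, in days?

1110-1230 days

Base offense level for distribution of contraband: 6.
R1 applies (level before this adjustment is 6 < 11, so +1): 6 + 1 = 7.
R2 applies: 7 + 2 = 9.
R3 applies: 9 + 3 = 12.
R4 applies: 12 − 2 = 10.
R5 applies: 10 + 2 = 12.
R6 applies: 12 + 3 = 15.
R7 does not apply.
Final offense level: 15.
Criminal history: 4 prior points → Category 2 (3-6).
Level 15 falls in the 15 band.
Grid: Level 15 × Category 2 = 1110-1230 days.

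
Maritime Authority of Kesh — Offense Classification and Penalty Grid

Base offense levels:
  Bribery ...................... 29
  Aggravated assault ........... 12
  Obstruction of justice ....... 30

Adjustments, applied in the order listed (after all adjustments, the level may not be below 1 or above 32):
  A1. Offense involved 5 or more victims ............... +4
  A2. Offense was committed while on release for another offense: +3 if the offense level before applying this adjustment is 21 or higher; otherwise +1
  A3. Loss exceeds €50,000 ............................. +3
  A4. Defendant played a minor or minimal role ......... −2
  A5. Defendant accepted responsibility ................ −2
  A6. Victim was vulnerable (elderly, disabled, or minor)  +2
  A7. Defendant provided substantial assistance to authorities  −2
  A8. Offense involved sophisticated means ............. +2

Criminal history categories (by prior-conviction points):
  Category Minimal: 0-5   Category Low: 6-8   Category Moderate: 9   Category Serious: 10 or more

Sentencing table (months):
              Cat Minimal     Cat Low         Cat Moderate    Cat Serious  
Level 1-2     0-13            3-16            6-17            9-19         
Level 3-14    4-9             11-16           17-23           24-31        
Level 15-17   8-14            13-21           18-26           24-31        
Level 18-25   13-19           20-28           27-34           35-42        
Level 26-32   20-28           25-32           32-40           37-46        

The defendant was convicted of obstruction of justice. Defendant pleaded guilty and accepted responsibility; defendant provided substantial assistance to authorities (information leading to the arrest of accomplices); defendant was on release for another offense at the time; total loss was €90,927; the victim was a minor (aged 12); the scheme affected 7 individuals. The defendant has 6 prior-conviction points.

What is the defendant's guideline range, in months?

25-32 months

Base offense level for obstruction of justice: 30.
A1 applies: 30 + 4 = 34.
A2 applies (level before this adjustment is 34 ≥ 21, so +3): 34 + 3 = 37.
A3 applies: 37 + 3 = 40.
A5 applies: 40 − 2 = 38.
A6 applies: 38 + 2 = 40.
A7 applies: 40 − 2 = 38.
A8 does not apply.
Level 38 exceeds the maximum of 32; capped at 32.
Final offense level: 32.
Criminal history: 6 prior points → Category Low (6-8).
Level 32 falls in the 26-32 band.
Grid: Level 26-32 × Category Low = 25-32 months.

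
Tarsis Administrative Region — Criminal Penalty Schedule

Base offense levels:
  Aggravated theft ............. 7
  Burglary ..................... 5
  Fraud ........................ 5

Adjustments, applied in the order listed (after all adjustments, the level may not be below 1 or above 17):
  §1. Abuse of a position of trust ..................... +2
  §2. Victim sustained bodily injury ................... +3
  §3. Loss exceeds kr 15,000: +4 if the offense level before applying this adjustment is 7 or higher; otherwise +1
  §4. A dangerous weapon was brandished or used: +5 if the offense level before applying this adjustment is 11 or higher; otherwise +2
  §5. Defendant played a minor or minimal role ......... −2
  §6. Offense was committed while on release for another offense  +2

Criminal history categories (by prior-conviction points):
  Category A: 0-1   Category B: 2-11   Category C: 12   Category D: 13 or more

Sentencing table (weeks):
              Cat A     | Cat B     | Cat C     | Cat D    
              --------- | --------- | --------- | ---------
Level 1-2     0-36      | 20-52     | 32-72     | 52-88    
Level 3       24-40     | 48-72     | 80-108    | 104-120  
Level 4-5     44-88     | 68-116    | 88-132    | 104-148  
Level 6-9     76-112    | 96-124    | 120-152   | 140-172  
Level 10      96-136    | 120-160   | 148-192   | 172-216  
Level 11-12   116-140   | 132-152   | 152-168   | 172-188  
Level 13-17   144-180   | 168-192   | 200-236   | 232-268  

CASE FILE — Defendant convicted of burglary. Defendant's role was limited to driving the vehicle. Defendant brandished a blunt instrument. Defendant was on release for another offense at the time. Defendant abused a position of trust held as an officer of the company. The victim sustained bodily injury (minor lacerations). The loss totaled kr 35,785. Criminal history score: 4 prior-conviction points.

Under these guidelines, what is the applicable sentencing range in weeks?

168-192 weeks

Base offense level for burglary: 5.
§1 applies: 5 + 2 = 7.
§2 applies: 7 + 3 = 10.
§3 applies (level before this adjustment is 10 ≥ 7, so +4): 10 + 4 = 14.
§4 applies (level before this adjustment is 14 ≥ 11, so +5): 14 + 5 = 19.
§5 applies: 19 − 2 = 17.
§6 applies: 17 + 2 = 19.
Level 19 exceeds the maximum of 17; capped at 17.
Final offense level: 17.
Criminal history: 4 prior points → Category B (2-11).
Level 17 falls in the 13-17 band.
Grid: Level 13-17 × Category B = 168-192 weeks.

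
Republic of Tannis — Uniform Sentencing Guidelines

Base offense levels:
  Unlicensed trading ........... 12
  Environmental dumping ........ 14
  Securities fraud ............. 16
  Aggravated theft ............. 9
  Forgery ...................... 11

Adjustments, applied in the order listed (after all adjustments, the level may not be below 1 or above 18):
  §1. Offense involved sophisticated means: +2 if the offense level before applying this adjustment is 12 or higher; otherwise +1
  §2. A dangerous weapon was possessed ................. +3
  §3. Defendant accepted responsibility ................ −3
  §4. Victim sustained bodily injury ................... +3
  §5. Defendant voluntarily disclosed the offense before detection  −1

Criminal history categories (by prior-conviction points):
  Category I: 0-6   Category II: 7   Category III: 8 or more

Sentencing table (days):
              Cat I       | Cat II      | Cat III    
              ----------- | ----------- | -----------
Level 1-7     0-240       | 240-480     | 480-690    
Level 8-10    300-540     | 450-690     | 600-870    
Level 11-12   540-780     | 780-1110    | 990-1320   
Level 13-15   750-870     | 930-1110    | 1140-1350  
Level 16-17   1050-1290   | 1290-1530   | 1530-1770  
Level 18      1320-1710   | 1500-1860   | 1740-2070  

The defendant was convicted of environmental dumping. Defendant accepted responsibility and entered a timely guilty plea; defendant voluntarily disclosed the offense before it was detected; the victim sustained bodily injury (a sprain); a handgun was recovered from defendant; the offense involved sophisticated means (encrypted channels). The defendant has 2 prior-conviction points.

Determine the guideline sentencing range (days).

Base offense level for environmental dumping: 14.
§1 applies (level before this adjustment is 14 ≥ 12, so +2): 14 + 2 = 16.
§2 applies: 16 + 3 = 19.
§3 applies: 19 − 3 = 16.
§4 applies: 16 + 3 = 19.
§5 applies: 19 − 1 = 18.
Final offense level: 18.
Criminal history: 2 prior points → Category I (0-6).
Level 18 falls in the 18 band.
Grid: Level 18 × Category I = 1320-1710 days.

1320-1710 days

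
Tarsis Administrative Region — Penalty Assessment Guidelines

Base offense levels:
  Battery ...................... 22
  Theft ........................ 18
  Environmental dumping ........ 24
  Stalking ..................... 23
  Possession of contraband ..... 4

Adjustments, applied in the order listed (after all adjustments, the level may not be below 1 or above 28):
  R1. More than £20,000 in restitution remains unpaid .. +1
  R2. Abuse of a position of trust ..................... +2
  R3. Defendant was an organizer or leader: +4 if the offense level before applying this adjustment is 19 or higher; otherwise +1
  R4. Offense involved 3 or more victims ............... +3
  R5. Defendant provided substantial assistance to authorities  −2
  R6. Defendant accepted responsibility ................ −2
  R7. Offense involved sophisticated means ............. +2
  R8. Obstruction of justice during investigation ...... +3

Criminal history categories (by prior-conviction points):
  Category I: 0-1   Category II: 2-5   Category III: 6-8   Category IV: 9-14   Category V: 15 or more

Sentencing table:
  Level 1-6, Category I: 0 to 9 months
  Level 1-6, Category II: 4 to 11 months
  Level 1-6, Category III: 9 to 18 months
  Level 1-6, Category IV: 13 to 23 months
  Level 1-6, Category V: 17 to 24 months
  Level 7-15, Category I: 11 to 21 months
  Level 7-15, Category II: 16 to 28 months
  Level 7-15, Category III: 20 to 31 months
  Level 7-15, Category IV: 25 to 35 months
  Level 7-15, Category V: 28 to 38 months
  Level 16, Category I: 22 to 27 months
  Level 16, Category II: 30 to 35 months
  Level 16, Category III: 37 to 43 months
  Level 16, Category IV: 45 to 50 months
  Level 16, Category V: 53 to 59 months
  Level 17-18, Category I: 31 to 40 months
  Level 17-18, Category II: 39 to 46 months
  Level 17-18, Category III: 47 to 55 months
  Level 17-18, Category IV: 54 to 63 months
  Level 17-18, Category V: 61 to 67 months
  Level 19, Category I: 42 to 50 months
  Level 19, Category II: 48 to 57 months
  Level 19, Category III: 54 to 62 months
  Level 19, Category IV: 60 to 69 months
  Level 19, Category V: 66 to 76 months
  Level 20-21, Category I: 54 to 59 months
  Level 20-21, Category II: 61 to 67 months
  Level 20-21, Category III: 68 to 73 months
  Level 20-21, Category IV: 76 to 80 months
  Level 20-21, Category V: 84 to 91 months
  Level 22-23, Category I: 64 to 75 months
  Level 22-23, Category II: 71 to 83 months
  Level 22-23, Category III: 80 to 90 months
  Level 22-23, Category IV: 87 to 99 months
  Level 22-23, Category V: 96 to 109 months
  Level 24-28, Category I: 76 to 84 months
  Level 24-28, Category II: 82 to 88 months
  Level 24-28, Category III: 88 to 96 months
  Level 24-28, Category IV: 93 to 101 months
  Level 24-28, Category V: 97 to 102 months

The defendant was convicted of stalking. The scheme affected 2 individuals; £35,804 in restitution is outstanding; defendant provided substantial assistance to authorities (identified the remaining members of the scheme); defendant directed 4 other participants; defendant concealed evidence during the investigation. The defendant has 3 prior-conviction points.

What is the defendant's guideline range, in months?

82-88 months

Base offense level for stalking: 23.
R1 applies: 23 + 1 = 24.
R2 does not apply.
R3 applies (level before this adjustment is 24 ≥ 19, so +4): 24 + 4 = 28.
R5 applies: 28 − 2 = 26.
R7 does not apply.
R8 applies: 26 + 3 = 29.
Level 29 exceeds the maximum of 28; capped at 28.
Final offense level: 28.
Criminal history: 3 prior points → Category II (2-5).
Level 28 falls in the 24-28 band.
Grid: Level 24-28 × Category II = 82-88 months.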